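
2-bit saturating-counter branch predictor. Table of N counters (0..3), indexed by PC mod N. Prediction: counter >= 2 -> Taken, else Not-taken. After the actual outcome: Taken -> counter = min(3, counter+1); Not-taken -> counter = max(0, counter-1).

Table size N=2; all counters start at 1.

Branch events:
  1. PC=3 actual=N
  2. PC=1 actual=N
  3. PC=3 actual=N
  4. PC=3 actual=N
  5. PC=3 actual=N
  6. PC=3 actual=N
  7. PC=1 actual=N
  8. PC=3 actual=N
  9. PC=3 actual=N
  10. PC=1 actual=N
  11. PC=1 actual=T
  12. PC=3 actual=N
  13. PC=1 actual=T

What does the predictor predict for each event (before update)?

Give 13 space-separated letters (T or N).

Answer: N N N N N N N N N N N N N

Derivation:
Ev 1: PC=3 idx=1 pred=N actual=N -> ctr[1]=0
Ev 2: PC=1 idx=1 pred=N actual=N -> ctr[1]=0
Ev 3: PC=3 idx=1 pred=N actual=N -> ctr[1]=0
Ev 4: PC=3 idx=1 pred=N actual=N -> ctr[1]=0
Ev 5: PC=3 idx=1 pred=N actual=N -> ctr[1]=0
Ev 6: PC=3 idx=1 pred=N actual=N -> ctr[1]=0
Ev 7: PC=1 idx=1 pred=N actual=N -> ctr[1]=0
Ev 8: PC=3 idx=1 pred=N actual=N -> ctr[1]=0
Ev 9: PC=3 idx=1 pred=N actual=N -> ctr[1]=0
Ev 10: PC=1 idx=1 pred=N actual=N -> ctr[1]=0
Ev 11: PC=1 idx=1 pred=N actual=T -> ctr[1]=1
Ev 12: PC=3 idx=1 pred=N actual=N -> ctr[1]=0
Ev 13: PC=1 idx=1 pred=N actual=T -> ctr[1]=1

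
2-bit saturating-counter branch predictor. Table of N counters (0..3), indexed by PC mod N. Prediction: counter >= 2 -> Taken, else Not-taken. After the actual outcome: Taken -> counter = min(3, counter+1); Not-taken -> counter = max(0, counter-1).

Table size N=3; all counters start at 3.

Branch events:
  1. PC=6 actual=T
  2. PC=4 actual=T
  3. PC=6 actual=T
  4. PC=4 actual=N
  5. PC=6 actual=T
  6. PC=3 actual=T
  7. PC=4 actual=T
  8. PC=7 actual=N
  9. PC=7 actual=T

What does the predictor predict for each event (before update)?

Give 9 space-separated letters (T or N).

Ev 1: PC=6 idx=0 pred=T actual=T -> ctr[0]=3
Ev 2: PC=4 idx=1 pred=T actual=T -> ctr[1]=3
Ev 3: PC=6 idx=0 pred=T actual=T -> ctr[0]=3
Ev 4: PC=4 idx=1 pred=T actual=N -> ctr[1]=2
Ev 5: PC=6 idx=0 pred=T actual=T -> ctr[0]=3
Ev 6: PC=3 idx=0 pred=T actual=T -> ctr[0]=3
Ev 7: PC=4 idx=1 pred=T actual=T -> ctr[1]=3
Ev 8: PC=7 idx=1 pred=T actual=N -> ctr[1]=2
Ev 9: PC=7 idx=1 pred=T actual=T -> ctr[1]=3

Answer: T T T T T T T T T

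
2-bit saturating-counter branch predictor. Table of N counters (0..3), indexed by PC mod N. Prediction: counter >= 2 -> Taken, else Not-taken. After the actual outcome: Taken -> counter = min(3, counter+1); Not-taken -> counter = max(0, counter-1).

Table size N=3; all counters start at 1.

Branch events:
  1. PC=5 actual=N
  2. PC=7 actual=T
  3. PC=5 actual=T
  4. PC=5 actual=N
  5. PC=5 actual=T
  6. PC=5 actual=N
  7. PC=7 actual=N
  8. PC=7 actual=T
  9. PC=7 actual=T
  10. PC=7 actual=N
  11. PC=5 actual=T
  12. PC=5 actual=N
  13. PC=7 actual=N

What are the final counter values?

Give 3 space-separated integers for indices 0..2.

Ev 1: PC=5 idx=2 pred=N actual=N -> ctr[2]=0
Ev 2: PC=7 idx=1 pred=N actual=T -> ctr[1]=2
Ev 3: PC=5 idx=2 pred=N actual=T -> ctr[2]=1
Ev 4: PC=5 idx=2 pred=N actual=N -> ctr[2]=0
Ev 5: PC=5 idx=2 pred=N actual=T -> ctr[2]=1
Ev 6: PC=5 idx=2 pred=N actual=N -> ctr[2]=0
Ev 7: PC=7 idx=1 pred=T actual=N -> ctr[1]=1
Ev 8: PC=7 idx=1 pred=N actual=T -> ctr[1]=2
Ev 9: PC=7 idx=1 pred=T actual=T -> ctr[1]=3
Ev 10: PC=7 idx=1 pred=T actual=N -> ctr[1]=2
Ev 11: PC=5 idx=2 pred=N actual=T -> ctr[2]=1
Ev 12: PC=5 idx=2 pred=N actual=N -> ctr[2]=0
Ev 13: PC=7 idx=1 pred=T actual=N -> ctr[1]=1

Answer: 1 1 0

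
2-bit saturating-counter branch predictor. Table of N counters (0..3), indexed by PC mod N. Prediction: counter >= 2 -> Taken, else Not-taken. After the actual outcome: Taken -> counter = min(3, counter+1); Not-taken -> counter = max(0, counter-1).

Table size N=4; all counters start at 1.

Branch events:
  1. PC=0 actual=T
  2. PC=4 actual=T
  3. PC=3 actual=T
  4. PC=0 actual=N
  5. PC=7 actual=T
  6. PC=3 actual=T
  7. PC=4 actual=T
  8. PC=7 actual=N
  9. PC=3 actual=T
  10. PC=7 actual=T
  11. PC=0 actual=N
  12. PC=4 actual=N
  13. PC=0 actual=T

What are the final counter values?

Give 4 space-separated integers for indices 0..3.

Ev 1: PC=0 idx=0 pred=N actual=T -> ctr[0]=2
Ev 2: PC=4 idx=0 pred=T actual=T -> ctr[0]=3
Ev 3: PC=3 idx=3 pred=N actual=T -> ctr[3]=2
Ev 4: PC=0 idx=0 pred=T actual=N -> ctr[0]=2
Ev 5: PC=7 idx=3 pred=T actual=T -> ctr[3]=3
Ev 6: PC=3 idx=3 pred=T actual=T -> ctr[3]=3
Ev 7: PC=4 idx=0 pred=T actual=T -> ctr[0]=3
Ev 8: PC=7 idx=3 pred=T actual=N -> ctr[3]=2
Ev 9: PC=3 idx=3 pred=T actual=T -> ctr[3]=3
Ev 10: PC=7 idx=3 pred=T actual=T -> ctr[3]=3
Ev 11: PC=0 idx=0 pred=T actual=N -> ctr[0]=2
Ev 12: PC=4 idx=0 pred=T actual=N -> ctr[0]=1
Ev 13: PC=0 idx=0 pred=N actual=T -> ctr[0]=2

Answer: 2 1 1 3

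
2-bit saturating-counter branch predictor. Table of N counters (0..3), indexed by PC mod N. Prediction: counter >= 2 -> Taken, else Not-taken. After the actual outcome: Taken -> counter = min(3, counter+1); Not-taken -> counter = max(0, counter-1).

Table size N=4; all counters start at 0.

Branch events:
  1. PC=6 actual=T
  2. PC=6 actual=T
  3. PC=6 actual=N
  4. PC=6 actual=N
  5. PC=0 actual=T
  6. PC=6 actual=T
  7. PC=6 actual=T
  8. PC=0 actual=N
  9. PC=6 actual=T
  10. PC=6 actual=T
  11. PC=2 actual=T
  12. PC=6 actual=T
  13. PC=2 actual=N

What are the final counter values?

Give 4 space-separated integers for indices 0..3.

Ev 1: PC=6 idx=2 pred=N actual=T -> ctr[2]=1
Ev 2: PC=6 idx=2 pred=N actual=T -> ctr[2]=2
Ev 3: PC=6 idx=2 pred=T actual=N -> ctr[2]=1
Ev 4: PC=6 idx=2 pred=N actual=N -> ctr[2]=0
Ev 5: PC=0 idx=0 pred=N actual=T -> ctr[0]=1
Ev 6: PC=6 idx=2 pred=N actual=T -> ctr[2]=1
Ev 7: PC=6 idx=2 pred=N actual=T -> ctr[2]=2
Ev 8: PC=0 idx=0 pred=N actual=N -> ctr[0]=0
Ev 9: PC=6 idx=2 pred=T actual=T -> ctr[2]=3
Ev 10: PC=6 idx=2 pred=T actual=T -> ctr[2]=3
Ev 11: PC=2 idx=2 pred=T actual=T -> ctr[2]=3
Ev 12: PC=6 idx=2 pred=T actual=T -> ctr[2]=3
Ev 13: PC=2 idx=2 pred=T actual=N -> ctr[2]=2

Answer: 0 0 2 0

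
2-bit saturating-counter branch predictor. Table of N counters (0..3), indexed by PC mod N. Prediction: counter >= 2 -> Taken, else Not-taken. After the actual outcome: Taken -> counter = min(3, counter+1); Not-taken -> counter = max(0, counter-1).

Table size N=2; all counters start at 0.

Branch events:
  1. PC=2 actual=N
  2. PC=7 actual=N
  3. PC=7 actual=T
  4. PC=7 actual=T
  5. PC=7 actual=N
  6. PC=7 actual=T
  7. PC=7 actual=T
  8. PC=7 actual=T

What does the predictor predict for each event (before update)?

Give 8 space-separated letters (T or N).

Answer: N N N N T N T T

Derivation:
Ev 1: PC=2 idx=0 pred=N actual=N -> ctr[0]=0
Ev 2: PC=7 idx=1 pred=N actual=N -> ctr[1]=0
Ev 3: PC=7 idx=1 pred=N actual=T -> ctr[1]=1
Ev 4: PC=7 idx=1 pred=N actual=T -> ctr[1]=2
Ev 5: PC=7 idx=1 pred=T actual=N -> ctr[1]=1
Ev 6: PC=7 idx=1 pred=N actual=T -> ctr[1]=2
Ev 7: PC=7 idx=1 pred=T actual=T -> ctr[1]=3
Ev 8: PC=7 idx=1 pred=T actual=T -> ctr[1]=3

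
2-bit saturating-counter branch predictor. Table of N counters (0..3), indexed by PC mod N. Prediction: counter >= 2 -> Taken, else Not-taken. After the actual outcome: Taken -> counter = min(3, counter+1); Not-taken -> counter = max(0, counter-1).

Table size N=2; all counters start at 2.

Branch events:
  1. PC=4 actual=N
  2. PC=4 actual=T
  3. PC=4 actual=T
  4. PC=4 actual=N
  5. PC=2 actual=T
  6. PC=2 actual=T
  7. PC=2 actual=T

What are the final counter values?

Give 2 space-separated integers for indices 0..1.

Answer: 3 2

Derivation:
Ev 1: PC=4 idx=0 pred=T actual=N -> ctr[0]=1
Ev 2: PC=4 idx=0 pred=N actual=T -> ctr[0]=2
Ev 3: PC=4 idx=0 pred=T actual=T -> ctr[0]=3
Ev 4: PC=4 idx=0 pred=T actual=N -> ctr[0]=2
Ev 5: PC=2 idx=0 pred=T actual=T -> ctr[0]=3
Ev 6: PC=2 idx=0 pred=T actual=T -> ctr[0]=3
Ev 7: PC=2 idx=0 pred=T actual=T -> ctr[0]=3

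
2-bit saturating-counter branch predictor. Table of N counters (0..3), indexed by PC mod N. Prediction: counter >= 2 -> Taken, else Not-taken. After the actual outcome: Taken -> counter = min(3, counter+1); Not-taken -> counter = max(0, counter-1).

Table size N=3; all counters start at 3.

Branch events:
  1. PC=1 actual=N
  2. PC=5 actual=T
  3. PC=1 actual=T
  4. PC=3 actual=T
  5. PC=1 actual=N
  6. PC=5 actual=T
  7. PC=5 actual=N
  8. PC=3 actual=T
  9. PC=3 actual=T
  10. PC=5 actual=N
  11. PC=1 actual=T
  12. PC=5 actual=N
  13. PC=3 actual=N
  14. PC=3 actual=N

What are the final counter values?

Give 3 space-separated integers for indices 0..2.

Ev 1: PC=1 idx=1 pred=T actual=N -> ctr[1]=2
Ev 2: PC=5 idx=2 pred=T actual=T -> ctr[2]=3
Ev 3: PC=1 idx=1 pred=T actual=T -> ctr[1]=3
Ev 4: PC=3 idx=0 pred=T actual=T -> ctr[0]=3
Ev 5: PC=1 idx=1 pred=T actual=N -> ctr[1]=2
Ev 6: PC=5 idx=2 pred=T actual=T -> ctr[2]=3
Ev 7: PC=5 idx=2 pred=T actual=N -> ctr[2]=2
Ev 8: PC=3 idx=0 pred=T actual=T -> ctr[0]=3
Ev 9: PC=3 idx=0 pred=T actual=T -> ctr[0]=3
Ev 10: PC=5 idx=2 pred=T actual=N -> ctr[2]=1
Ev 11: PC=1 idx=1 pred=T actual=T -> ctr[1]=3
Ev 12: PC=5 idx=2 pred=N actual=N -> ctr[2]=0
Ev 13: PC=3 idx=0 pred=T actual=N -> ctr[0]=2
Ev 14: PC=3 idx=0 pred=T actual=N -> ctr[0]=1

Answer: 1 3 0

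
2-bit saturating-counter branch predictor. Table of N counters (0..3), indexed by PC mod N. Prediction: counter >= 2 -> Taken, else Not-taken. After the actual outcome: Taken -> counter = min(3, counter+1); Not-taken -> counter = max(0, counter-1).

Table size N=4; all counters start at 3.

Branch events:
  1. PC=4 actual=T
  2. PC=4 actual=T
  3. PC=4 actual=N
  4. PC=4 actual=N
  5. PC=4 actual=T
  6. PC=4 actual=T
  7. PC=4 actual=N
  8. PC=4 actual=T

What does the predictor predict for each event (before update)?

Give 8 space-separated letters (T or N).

Answer: T T T T N T T T

Derivation:
Ev 1: PC=4 idx=0 pred=T actual=T -> ctr[0]=3
Ev 2: PC=4 idx=0 pred=T actual=T -> ctr[0]=3
Ev 3: PC=4 idx=0 pred=T actual=N -> ctr[0]=2
Ev 4: PC=4 idx=0 pred=T actual=N -> ctr[0]=1
Ev 5: PC=4 idx=0 pred=N actual=T -> ctr[0]=2
Ev 6: PC=4 idx=0 pred=T actual=T -> ctr[0]=3
Ev 7: PC=4 idx=0 pred=T actual=N -> ctr[0]=2
Ev 8: PC=4 idx=0 pred=T actual=T -> ctr[0]=3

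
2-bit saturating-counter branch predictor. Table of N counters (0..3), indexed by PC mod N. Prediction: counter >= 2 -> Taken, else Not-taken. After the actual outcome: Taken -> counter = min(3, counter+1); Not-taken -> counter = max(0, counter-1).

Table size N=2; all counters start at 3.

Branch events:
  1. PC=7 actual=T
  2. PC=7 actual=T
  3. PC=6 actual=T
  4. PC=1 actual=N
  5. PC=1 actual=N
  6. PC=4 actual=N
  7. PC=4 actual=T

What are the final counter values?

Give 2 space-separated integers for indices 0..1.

Ev 1: PC=7 idx=1 pred=T actual=T -> ctr[1]=3
Ev 2: PC=7 idx=1 pred=T actual=T -> ctr[1]=3
Ev 3: PC=6 idx=0 pred=T actual=T -> ctr[0]=3
Ev 4: PC=1 idx=1 pred=T actual=N -> ctr[1]=2
Ev 5: PC=1 idx=1 pred=T actual=N -> ctr[1]=1
Ev 6: PC=4 idx=0 pred=T actual=N -> ctr[0]=2
Ev 7: PC=4 idx=0 pred=T actual=T -> ctr[0]=3

Answer: 3 1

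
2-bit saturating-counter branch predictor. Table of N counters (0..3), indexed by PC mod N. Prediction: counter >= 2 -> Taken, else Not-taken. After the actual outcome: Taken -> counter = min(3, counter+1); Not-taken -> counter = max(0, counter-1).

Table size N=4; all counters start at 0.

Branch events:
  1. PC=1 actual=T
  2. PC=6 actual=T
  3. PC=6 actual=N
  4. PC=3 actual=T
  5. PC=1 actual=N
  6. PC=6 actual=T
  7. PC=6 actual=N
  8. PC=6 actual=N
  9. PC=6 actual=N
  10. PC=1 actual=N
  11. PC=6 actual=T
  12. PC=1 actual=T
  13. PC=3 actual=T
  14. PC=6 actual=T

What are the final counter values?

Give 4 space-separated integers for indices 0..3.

Answer: 0 1 2 2

Derivation:
Ev 1: PC=1 idx=1 pred=N actual=T -> ctr[1]=1
Ev 2: PC=6 idx=2 pred=N actual=T -> ctr[2]=1
Ev 3: PC=6 idx=2 pred=N actual=N -> ctr[2]=0
Ev 4: PC=3 idx=3 pred=N actual=T -> ctr[3]=1
Ev 5: PC=1 idx=1 pred=N actual=N -> ctr[1]=0
Ev 6: PC=6 idx=2 pred=N actual=T -> ctr[2]=1
Ev 7: PC=6 idx=2 pred=N actual=N -> ctr[2]=0
Ev 8: PC=6 idx=2 pred=N actual=N -> ctr[2]=0
Ev 9: PC=6 idx=2 pred=N actual=N -> ctr[2]=0
Ev 10: PC=1 idx=1 pred=N actual=N -> ctr[1]=0
Ev 11: PC=6 idx=2 pred=N actual=T -> ctr[2]=1
Ev 12: PC=1 idx=1 pred=N actual=T -> ctr[1]=1
Ev 13: PC=3 idx=3 pred=N actual=T -> ctr[3]=2
Ev 14: PC=6 idx=2 pred=N actual=T -> ctr[2]=2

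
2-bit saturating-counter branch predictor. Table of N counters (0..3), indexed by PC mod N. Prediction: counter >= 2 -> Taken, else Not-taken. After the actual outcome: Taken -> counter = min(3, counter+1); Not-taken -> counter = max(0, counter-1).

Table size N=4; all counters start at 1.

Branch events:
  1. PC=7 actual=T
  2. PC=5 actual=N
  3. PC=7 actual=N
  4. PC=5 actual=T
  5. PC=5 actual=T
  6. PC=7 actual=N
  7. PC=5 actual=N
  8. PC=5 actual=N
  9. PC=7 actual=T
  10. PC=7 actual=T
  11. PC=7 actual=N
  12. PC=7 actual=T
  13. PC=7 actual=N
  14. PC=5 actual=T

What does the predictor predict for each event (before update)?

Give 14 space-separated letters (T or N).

Ev 1: PC=7 idx=3 pred=N actual=T -> ctr[3]=2
Ev 2: PC=5 idx=1 pred=N actual=N -> ctr[1]=0
Ev 3: PC=7 idx=3 pred=T actual=N -> ctr[3]=1
Ev 4: PC=5 idx=1 pred=N actual=T -> ctr[1]=1
Ev 5: PC=5 idx=1 pred=N actual=T -> ctr[1]=2
Ev 6: PC=7 idx=3 pred=N actual=N -> ctr[3]=0
Ev 7: PC=5 idx=1 pred=T actual=N -> ctr[1]=1
Ev 8: PC=5 idx=1 pred=N actual=N -> ctr[1]=0
Ev 9: PC=7 idx=3 pred=N actual=T -> ctr[3]=1
Ev 10: PC=7 idx=3 pred=N actual=T -> ctr[3]=2
Ev 11: PC=7 idx=3 pred=T actual=N -> ctr[3]=1
Ev 12: PC=7 idx=3 pred=N actual=T -> ctr[3]=2
Ev 13: PC=7 idx=3 pred=T actual=N -> ctr[3]=1
Ev 14: PC=5 idx=1 pred=N actual=T -> ctr[1]=1

Answer: N N T N N N T N N N T N T N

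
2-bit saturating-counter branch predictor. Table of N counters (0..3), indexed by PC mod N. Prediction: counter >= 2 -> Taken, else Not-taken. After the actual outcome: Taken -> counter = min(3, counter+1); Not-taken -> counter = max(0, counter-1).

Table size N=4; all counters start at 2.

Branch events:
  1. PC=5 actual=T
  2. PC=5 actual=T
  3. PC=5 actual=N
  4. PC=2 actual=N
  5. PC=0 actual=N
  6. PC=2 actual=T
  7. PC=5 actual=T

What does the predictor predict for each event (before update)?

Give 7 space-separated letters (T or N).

Ev 1: PC=5 idx=1 pred=T actual=T -> ctr[1]=3
Ev 2: PC=5 idx=1 pred=T actual=T -> ctr[1]=3
Ev 3: PC=5 idx=1 pred=T actual=N -> ctr[1]=2
Ev 4: PC=2 idx=2 pred=T actual=N -> ctr[2]=1
Ev 5: PC=0 idx=0 pred=T actual=N -> ctr[0]=1
Ev 6: PC=2 idx=2 pred=N actual=T -> ctr[2]=2
Ev 7: PC=5 idx=1 pred=T actual=T -> ctr[1]=3

Answer: T T T T T N T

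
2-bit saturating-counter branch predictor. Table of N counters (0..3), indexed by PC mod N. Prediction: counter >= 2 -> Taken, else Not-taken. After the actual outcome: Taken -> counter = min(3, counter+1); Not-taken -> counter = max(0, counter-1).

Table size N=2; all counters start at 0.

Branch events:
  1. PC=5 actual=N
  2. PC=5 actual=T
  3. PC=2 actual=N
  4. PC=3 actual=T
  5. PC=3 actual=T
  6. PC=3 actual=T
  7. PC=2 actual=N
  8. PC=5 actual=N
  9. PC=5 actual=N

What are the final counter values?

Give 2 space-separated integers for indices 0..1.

Answer: 0 1

Derivation:
Ev 1: PC=5 idx=1 pred=N actual=N -> ctr[1]=0
Ev 2: PC=5 idx=1 pred=N actual=T -> ctr[1]=1
Ev 3: PC=2 idx=0 pred=N actual=N -> ctr[0]=0
Ev 4: PC=3 idx=1 pred=N actual=T -> ctr[1]=2
Ev 5: PC=3 idx=1 pred=T actual=T -> ctr[1]=3
Ev 6: PC=3 idx=1 pred=T actual=T -> ctr[1]=3
Ev 7: PC=2 idx=0 pred=N actual=N -> ctr[0]=0
Ev 8: PC=5 idx=1 pred=T actual=N -> ctr[1]=2
Ev 9: PC=5 idx=1 pred=T actual=N -> ctr[1]=1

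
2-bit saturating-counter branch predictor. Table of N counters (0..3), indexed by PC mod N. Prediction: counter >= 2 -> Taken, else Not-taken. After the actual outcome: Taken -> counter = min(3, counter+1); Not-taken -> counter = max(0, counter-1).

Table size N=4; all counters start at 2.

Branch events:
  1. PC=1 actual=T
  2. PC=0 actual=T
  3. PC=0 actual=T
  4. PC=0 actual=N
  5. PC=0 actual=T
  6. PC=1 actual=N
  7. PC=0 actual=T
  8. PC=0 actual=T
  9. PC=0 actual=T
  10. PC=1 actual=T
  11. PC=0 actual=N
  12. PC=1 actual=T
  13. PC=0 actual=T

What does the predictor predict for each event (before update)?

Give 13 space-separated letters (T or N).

Answer: T T T T T T T T T T T T T

Derivation:
Ev 1: PC=1 idx=1 pred=T actual=T -> ctr[1]=3
Ev 2: PC=0 idx=0 pred=T actual=T -> ctr[0]=3
Ev 3: PC=0 idx=0 pred=T actual=T -> ctr[0]=3
Ev 4: PC=0 idx=0 pred=T actual=N -> ctr[0]=2
Ev 5: PC=0 idx=0 pred=T actual=T -> ctr[0]=3
Ev 6: PC=1 idx=1 pred=T actual=N -> ctr[1]=2
Ev 7: PC=0 idx=0 pred=T actual=T -> ctr[0]=3
Ev 8: PC=0 idx=0 pred=T actual=T -> ctr[0]=3
Ev 9: PC=0 idx=0 pred=T actual=T -> ctr[0]=3
Ev 10: PC=1 idx=1 pred=T actual=T -> ctr[1]=3
Ev 11: PC=0 idx=0 pred=T actual=N -> ctr[0]=2
Ev 12: PC=1 idx=1 pred=T actual=T -> ctr[1]=3
Ev 13: PC=0 idx=0 pred=T actual=T -> ctr[0]=3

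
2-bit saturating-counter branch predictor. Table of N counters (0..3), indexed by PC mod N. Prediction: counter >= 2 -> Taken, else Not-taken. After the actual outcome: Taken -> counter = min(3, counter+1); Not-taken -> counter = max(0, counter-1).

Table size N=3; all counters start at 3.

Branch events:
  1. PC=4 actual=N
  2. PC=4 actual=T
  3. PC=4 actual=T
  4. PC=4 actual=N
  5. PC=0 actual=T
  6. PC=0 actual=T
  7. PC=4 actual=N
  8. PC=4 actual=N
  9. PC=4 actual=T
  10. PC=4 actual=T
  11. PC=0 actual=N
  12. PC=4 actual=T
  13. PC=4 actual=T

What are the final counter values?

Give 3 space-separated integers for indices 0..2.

Ev 1: PC=4 idx=1 pred=T actual=N -> ctr[1]=2
Ev 2: PC=4 idx=1 pred=T actual=T -> ctr[1]=3
Ev 3: PC=4 idx=1 pred=T actual=T -> ctr[1]=3
Ev 4: PC=4 idx=1 pred=T actual=N -> ctr[1]=2
Ev 5: PC=0 idx=0 pred=T actual=T -> ctr[0]=3
Ev 6: PC=0 idx=0 pred=T actual=T -> ctr[0]=3
Ev 7: PC=4 idx=1 pred=T actual=N -> ctr[1]=1
Ev 8: PC=4 idx=1 pred=N actual=N -> ctr[1]=0
Ev 9: PC=4 idx=1 pred=N actual=T -> ctr[1]=1
Ev 10: PC=4 idx=1 pred=N actual=T -> ctr[1]=2
Ev 11: PC=0 idx=0 pred=T actual=N -> ctr[0]=2
Ev 12: PC=4 idx=1 pred=T actual=T -> ctr[1]=3
Ev 13: PC=4 idx=1 pred=T actual=T -> ctr[1]=3

Answer: 2 3 3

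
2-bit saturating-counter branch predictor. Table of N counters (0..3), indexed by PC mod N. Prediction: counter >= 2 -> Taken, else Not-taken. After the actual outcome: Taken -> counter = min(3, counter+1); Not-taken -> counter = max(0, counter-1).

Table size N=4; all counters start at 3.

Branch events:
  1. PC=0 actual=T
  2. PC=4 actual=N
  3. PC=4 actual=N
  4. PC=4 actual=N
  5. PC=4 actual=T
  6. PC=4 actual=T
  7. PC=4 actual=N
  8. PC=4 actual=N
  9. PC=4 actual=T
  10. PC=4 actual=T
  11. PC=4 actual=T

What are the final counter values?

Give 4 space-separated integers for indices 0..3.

Ev 1: PC=0 idx=0 pred=T actual=T -> ctr[0]=3
Ev 2: PC=4 idx=0 pred=T actual=N -> ctr[0]=2
Ev 3: PC=4 idx=0 pred=T actual=N -> ctr[0]=1
Ev 4: PC=4 idx=0 pred=N actual=N -> ctr[0]=0
Ev 5: PC=4 idx=0 pred=N actual=T -> ctr[0]=1
Ev 6: PC=4 idx=0 pred=N actual=T -> ctr[0]=2
Ev 7: PC=4 idx=0 pred=T actual=N -> ctr[0]=1
Ev 8: PC=4 idx=0 pred=N actual=N -> ctr[0]=0
Ev 9: PC=4 idx=0 pred=N actual=T -> ctr[0]=1
Ev 10: PC=4 idx=0 pred=N actual=T -> ctr[0]=2
Ev 11: PC=4 idx=0 pred=T actual=T -> ctr[0]=3

Answer: 3 3 3 3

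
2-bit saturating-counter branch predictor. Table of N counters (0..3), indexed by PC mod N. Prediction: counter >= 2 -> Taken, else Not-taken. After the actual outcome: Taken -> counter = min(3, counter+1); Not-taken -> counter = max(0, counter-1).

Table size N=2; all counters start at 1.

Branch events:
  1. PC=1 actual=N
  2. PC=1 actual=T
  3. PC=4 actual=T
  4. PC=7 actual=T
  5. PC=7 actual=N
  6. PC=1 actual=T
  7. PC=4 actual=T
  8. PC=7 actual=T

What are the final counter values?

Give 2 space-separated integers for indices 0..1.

Ev 1: PC=1 idx=1 pred=N actual=N -> ctr[1]=0
Ev 2: PC=1 idx=1 pred=N actual=T -> ctr[1]=1
Ev 3: PC=4 idx=0 pred=N actual=T -> ctr[0]=2
Ev 4: PC=7 idx=1 pred=N actual=T -> ctr[1]=2
Ev 5: PC=7 idx=1 pred=T actual=N -> ctr[1]=1
Ev 6: PC=1 idx=1 pred=N actual=T -> ctr[1]=2
Ev 7: PC=4 idx=0 pred=T actual=T -> ctr[0]=3
Ev 8: PC=7 idx=1 pred=T actual=T -> ctr[1]=3

Answer: 3 3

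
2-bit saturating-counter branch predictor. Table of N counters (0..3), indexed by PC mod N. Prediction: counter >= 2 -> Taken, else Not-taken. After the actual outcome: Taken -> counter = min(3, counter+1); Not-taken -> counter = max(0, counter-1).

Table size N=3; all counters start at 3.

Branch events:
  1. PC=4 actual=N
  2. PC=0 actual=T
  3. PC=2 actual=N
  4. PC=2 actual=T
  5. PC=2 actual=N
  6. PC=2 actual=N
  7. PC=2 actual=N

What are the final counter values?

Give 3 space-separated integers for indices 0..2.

Answer: 3 2 0

Derivation:
Ev 1: PC=4 idx=1 pred=T actual=N -> ctr[1]=2
Ev 2: PC=0 idx=0 pred=T actual=T -> ctr[0]=3
Ev 3: PC=2 idx=2 pred=T actual=N -> ctr[2]=2
Ev 4: PC=2 idx=2 pred=T actual=T -> ctr[2]=3
Ev 5: PC=2 idx=2 pred=T actual=N -> ctr[2]=2
Ev 6: PC=2 idx=2 pred=T actual=N -> ctr[2]=1
Ev 7: PC=2 idx=2 pred=N actual=N -> ctr[2]=0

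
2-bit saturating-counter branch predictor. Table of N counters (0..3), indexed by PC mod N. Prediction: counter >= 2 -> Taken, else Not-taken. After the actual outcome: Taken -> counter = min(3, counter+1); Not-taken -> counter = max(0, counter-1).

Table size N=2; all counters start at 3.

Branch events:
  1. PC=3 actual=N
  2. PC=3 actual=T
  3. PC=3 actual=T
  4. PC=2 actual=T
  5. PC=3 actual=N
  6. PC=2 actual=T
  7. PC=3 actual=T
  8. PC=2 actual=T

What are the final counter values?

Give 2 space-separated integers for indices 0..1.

Answer: 3 3

Derivation:
Ev 1: PC=3 idx=1 pred=T actual=N -> ctr[1]=2
Ev 2: PC=3 idx=1 pred=T actual=T -> ctr[1]=3
Ev 3: PC=3 idx=1 pred=T actual=T -> ctr[1]=3
Ev 4: PC=2 idx=0 pred=T actual=T -> ctr[0]=3
Ev 5: PC=3 idx=1 pred=T actual=N -> ctr[1]=2
Ev 6: PC=2 idx=0 pred=T actual=T -> ctr[0]=3
Ev 7: PC=3 idx=1 pred=T actual=T -> ctr[1]=3
Ev 8: PC=2 idx=0 pred=T actual=T -> ctr[0]=3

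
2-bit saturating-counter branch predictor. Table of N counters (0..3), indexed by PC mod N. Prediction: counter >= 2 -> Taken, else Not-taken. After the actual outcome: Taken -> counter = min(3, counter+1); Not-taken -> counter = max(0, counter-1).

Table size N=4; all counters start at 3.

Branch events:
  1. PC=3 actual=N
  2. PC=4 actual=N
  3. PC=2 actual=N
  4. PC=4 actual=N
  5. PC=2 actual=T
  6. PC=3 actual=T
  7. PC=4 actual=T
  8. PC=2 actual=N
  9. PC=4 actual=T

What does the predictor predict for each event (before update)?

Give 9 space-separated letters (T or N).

Ev 1: PC=3 idx=3 pred=T actual=N -> ctr[3]=2
Ev 2: PC=4 idx=0 pred=T actual=N -> ctr[0]=2
Ev 3: PC=2 idx=2 pred=T actual=N -> ctr[2]=2
Ev 4: PC=4 idx=0 pred=T actual=N -> ctr[0]=1
Ev 5: PC=2 idx=2 pred=T actual=T -> ctr[2]=3
Ev 6: PC=3 idx=3 pred=T actual=T -> ctr[3]=3
Ev 7: PC=4 idx=0 pred=N actual=T -> ctr[0]=2
Ev 8: PC=2 idx=2 pred=T actual=N -> ctr[2]=2
Ev 9: PC=4 idx=0 pred=T actual=T -> ctr[0]=3

Answer: T T T T T T N T T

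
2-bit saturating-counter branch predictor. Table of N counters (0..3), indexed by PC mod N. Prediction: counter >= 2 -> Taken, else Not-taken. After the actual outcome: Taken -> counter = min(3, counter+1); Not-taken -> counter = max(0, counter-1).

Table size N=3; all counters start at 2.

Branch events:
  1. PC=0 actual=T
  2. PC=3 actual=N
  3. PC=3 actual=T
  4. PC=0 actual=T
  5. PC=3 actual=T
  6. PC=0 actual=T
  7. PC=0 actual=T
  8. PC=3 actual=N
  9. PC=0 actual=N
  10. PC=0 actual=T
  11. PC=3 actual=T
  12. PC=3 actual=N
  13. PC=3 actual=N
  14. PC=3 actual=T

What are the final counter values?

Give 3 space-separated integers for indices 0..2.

Answer: 2 2 2

Derivation:
Ev 1: PC=0 idx=0 pred=T actual=T -> ctr[0]=3
Ev 2: PC=3 idx=0 pred=T actual=N -> ctr[0]=2
Ev 3: PC=3 idx=0 pred=T actual=T -> ctr[0]=3
Ev 4: PC=0 idx=0 pred=T actual=T -> ctr[0]=3
Ev 5: PC=3 idx=0 pred=T actual=T -> ctr[0]=3
Ev 6: PC=0 idx=0 pred=T actual=T -> ctr[0]=3
Ev 7: PC=0 idx=0 pred=T actual=T -> ctr[0]=3
Ev 8: PC=3 idx=0 pred=T actual=N -> ctr[0]=2
Ev 9: PC=0 idx=0 pred=T actual=N -> ctr[0]=1
Ev 10: PC=0 idx=0 pred=N actual=T -> ctr[0]=2
Ev 11: PC=3 idx=0 pred=T actual=T -> ctr[0]=3
Ev 12: PC=3 idx=0 pred=T actual=N -> ctr[0]=2
Ev 13: PC=3 idx=0 pred=T actual=N -> ctr[0]=1
Ev 14: PC=3 idx=0 pred=N actual=T -> ctr[0]=2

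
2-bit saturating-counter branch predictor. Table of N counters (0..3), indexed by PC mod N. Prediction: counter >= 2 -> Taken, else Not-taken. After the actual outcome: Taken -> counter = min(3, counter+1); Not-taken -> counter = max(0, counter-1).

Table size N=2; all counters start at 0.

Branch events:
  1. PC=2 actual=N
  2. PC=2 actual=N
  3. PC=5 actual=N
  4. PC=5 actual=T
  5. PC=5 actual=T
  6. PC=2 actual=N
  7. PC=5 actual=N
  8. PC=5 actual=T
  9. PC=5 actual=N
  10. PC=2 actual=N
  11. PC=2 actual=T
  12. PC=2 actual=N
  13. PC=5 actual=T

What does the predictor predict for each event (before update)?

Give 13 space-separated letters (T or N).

Answer: N N N N N N T N T N N N N

Derivation:
Ev 1: PC=2 idx=0 pred=N actual=N -> ctr[0]=0
Ev 2: PC=2 idx=0 pred=N actual=N -> ctr[0]=0
Ev 3: PC=5 idx=1 pred=N actual=N -> ctr[1]=0
Ev 4: PC=5 idx=1 pred=N actual=T -> ctr[1]=1
Ev 5: PC=5 idx=1 pred=N actual=T -> ctr[1]=2
Ev 6: PC=2 idx=0 pred=N actual=N -> ctr[0]=0
Ev 7: PC=5 idx=1 pred=T actual=N -> ctr[1]=1
Ev 8: PC=5 idx=1 pred=N actual=T -> ctr[1]=2
Ev 9: PC=5 idx=1 pred=T actual=N -> ctr[1]=1
Ev 10: PC=2 idx=0 pred=N actual=N -> ctr[0]=0
Ev 11: PC=2 idx=0 pred=N actual=T -> ctr[0]=1
Ev 12: PC=2 idx=0 pred=N actual=N -> ctr[0]=0
Ev 13: PC=5 idx=1 pred=N actual=T -> ctr[1]=2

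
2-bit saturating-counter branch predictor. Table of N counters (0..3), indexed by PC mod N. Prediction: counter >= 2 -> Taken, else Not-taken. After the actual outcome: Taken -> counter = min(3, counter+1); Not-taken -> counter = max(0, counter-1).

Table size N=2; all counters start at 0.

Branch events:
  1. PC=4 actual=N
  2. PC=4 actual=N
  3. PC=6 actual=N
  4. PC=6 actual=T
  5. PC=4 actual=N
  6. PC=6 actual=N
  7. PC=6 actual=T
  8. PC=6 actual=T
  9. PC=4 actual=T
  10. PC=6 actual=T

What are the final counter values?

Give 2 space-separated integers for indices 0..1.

Answer: 3 0

Derivation:
Ev 1: PC=4 idx=0 pred=N actual=N -> ctr[0]=0
Ev 2: PC=4 idx=0 pred=N actual=N -> ctr[0]=0
Ev 3: PC=6 idx=0 pred=N actual=N -> ctr[0]=0
Ev 4: PC=6 idx=0 pred=N actual=T -> ctr[0]=1
Ev 5: PC=4 idx=0 pred=N actual=N -> ctr[0]=0
Ev 6: PC=6 idx=0 pred=N actual=N -> ctr[0]=0
Ev 7: PC=6 idx=0 pred=N actual=T -> ctr[0]=1
Ev 8: PC=6 idx=0 pred=N actual=T -> ctr[0]=2
Ev 9: PC=4 idx=0 pred=T actual=T -> ctr[0]=3
Ev 10: PC=6 idx=0 pred=T actual=T -> ctr[0]=3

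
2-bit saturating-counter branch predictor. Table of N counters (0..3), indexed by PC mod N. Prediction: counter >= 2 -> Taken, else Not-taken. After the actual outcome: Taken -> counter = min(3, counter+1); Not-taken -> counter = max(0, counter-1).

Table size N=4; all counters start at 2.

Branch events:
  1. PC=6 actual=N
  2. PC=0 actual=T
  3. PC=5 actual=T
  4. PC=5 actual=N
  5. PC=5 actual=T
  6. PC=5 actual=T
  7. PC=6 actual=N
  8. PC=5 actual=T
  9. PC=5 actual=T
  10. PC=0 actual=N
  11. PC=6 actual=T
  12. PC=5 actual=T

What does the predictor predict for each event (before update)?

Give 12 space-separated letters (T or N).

Answer: T T T T T T N T T T N T

Derivation:
Ev 1: PC=6 idx=2 pred=T actual=N -> ctr[2]=1
Ev 2: PC=0 idx=0 pred=T actual=T -> ctr[0]=3
Ev 3: PC=5 idx=1 pred=T actual=T -> ctr[1]=3
Ev 4: PC=5 idx=1 pred=T actual=N -> ctr[1]=2
Ev 5: PC=5 idx=1 pred=T actual=T -> ctr[1]=3
Ev 6: PC=5 idx=1 pred=T actual=T -> ctr[1]=3
Ev 7: PC=6 idx=2 pred=N actual=N -> ctr[2]=0
Ev 8: PC=5 idx=1 pred=T actual=T -> ctr[1]=3
Ev 9: PC=5 idx=1 pred=T actual=T -> ctr[1]=3
Ev 10: PC=0 idx=0 pred=T actual=N -> ctr[0]=2
Ev 11: PC=6 idx=2 pred=N actual=T -> ctr[2]=1
Ev 12: PC=5 idx=1 pred=T actual=T -> ctr[1]=3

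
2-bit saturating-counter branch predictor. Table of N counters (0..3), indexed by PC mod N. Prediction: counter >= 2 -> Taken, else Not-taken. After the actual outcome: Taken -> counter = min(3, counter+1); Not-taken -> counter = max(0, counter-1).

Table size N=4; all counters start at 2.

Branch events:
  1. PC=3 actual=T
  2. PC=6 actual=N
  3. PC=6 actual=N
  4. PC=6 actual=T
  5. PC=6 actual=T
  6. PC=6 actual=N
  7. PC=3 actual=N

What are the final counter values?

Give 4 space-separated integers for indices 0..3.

Ev 1: PC=3 idx=3 pred=T actual=T -> ctr[3]=3
Ev 2: PC=6 idx=2 pred=T actual=N -> ctr[2]=1
Ev 3: PC=6 idx=2 pred=N actual=N -> ctr[2]=0
Ev 4: PC=6 idx=2 pred=N actual=T -> ctr[2]=1
Ev 5: PC=6 idx=2 pred=N actual=T -> ctr[2]=2
Ev 6: PC=6 idx=2 pred=T actual=N -> ctr[2]=1
Ev 7: PC=3 idx=3 pred=T actual=N -> ctr[3]=2

Answer: 2 2 1 2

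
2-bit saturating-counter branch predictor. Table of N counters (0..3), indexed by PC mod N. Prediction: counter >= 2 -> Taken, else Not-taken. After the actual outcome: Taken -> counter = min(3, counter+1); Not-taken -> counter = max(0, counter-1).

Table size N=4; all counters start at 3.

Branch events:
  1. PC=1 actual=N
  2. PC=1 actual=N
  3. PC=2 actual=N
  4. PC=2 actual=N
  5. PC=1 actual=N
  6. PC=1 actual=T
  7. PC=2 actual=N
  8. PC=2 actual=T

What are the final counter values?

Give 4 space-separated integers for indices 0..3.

Ev 1: PC=1 idx=1 pred=T actual=N -> ctr[1]=2
Ev 2: PC=1 idx=1 pred=T actual=N -> ctr[1]=1
Ev 3: PC=2 idx=2 pred=T actual=N -> ctr[2]=2
Ev 4: PC=2 idx=2 pred=T actual=N -> ctr[2]=1
Ev 5: PC=1 idx=1 pred=N actual=N -> ctr[1]=0
Ev 6: PC=1 idx=1 pred=N actual=T -> ctr[1]=1
Ev 7: PC=2 idx=2 pred=N actual=N -> ctr[2]=0
Ev 8: PC=2 idx=2 pred=N actual=T -> ctr[2]=1

Answer: 3 1 1 3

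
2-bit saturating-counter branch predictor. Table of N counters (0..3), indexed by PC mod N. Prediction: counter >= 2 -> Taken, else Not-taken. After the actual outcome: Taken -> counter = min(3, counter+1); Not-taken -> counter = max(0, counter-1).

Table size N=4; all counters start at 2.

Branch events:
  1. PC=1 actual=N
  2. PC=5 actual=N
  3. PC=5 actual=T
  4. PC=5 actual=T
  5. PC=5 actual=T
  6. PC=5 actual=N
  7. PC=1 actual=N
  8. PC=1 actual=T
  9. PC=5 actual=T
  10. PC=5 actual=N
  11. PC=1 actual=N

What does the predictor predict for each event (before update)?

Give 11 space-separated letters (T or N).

Ev 1: PC=1 idx=1 pred=T actual=N -> ctr[1]=1
Ev 2: PC=5 idx=1 pred=N actual=N -> ctr[1]=0
Ev 3: PC=5 idx=1 pred=N actual=T -> ctr[1]=1
Ev 4: PC=5 idx=1 pred=N actual=T -> ctr[1]=2
Ev 5: PC=5 idx=1 pred=T actual=T -> ctr[1]=3
Ev 6: PC=5 idx=1 pred=T actual=N -> ctr[1]=2
Ev 7: PC=1 idx=1 pred=T actual=N -> ctr[1]=1
Ev 8: PC=1 idx=1 pred=N actual=T -> ctr[1]=2
Ev 9: PC=5 idx=1 pred=T actual=T -> ctr[1]=3
Ev 10: PC=5 idx=1 pred=T actual=N -> ctr[1]=2
Ev 11: PC=1 idx=1 pred=T actual=N -> ctr[1]=1

Answer: T N N N T T T N T T T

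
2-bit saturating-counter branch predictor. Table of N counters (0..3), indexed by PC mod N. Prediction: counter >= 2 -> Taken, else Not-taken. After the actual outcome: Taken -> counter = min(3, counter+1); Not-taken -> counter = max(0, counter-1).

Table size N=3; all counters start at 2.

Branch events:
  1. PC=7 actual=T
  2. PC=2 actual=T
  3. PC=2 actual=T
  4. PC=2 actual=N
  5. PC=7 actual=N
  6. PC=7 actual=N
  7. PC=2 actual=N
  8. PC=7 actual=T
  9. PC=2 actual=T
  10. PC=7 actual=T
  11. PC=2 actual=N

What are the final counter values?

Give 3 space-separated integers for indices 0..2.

Ev 1: PC=7 idx=1 pred=T actual=T -> ctr[1]=3
Ev 2: PC=2 idx=2 pred=T actual=T -> ctr[2]=3
Ev 3: PC=2 idx=2 pred=T actual=T -> ctr[2]=3
Ev 4: PC=2 idx=2 pred=T actual=N -> ctr[2]=2
Ev 5: PC=7 idx=1 pred=T actual=N -> ctr[1]=2
Ev 6: PC=7 idx=1 pred=T actual=N -> ctr[1]=1
Ev 7: PC=2 idx=2 pred=T actual=N -> ctr[2]=1
Ev 8: PC=7 idx=1 pred=N actual=T -> ctr[1]=2
Ev 9: PC=2 idx=2 pred=N actual=T -> ctr[2]=2
Ev 10: PC=7 idx=1 pred=T actual=T -> ctr[1]=3
Ev 11: PC=2 idx=2 pred=T actual=N -> ctr[2]=1

Answer: 2 3 1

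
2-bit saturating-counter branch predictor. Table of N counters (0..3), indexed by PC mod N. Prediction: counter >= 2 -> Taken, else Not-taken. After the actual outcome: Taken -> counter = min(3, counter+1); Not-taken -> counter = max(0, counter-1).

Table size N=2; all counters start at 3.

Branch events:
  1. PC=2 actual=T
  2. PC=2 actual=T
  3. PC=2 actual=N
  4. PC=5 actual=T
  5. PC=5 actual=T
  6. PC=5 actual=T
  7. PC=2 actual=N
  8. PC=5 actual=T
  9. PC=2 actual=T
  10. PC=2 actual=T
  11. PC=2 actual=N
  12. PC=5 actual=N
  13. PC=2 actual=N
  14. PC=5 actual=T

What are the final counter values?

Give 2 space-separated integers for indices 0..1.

Answer: 1 3

Derivation:
Ev 1: PC=2 idx=0 pred=T actual=T -> ctr[0]=3
Ev 2: PC=2 idx=0 pred=T actual=T -> ctr[0]=3
Ev 3: PC=2 idx=0 pred=T actual=N -> ctr[0]=2
Ev 4: PC=5 idx=1 pred=T actual=T -> ctr[1]=3
Ev 5: PC=5 idx=1 pred=T actual=T -> ctr[1]=3
Ev 6: PC=5 idx=1 pred=T actual=T -> ctr[1]=3
Ev 7: PC=2 idx=0 pred=T actual=N -> ctr[0]=1
Ev 8: PC=5 idx=1 pred=T actual=T -> ctr[1]=3
Ev 9: PC=2 idx=0 pred=N actual=T -> ctr[0]=2
Ev 10: PC=2 idx=0 pred=T actual=T -> ctr[0]=3
Ev 11: PC=2 idx=0 pred=T actual=N -> ctr[0]=2
Ev 12: PC=5 idx=1 pred=T actual=N -> ctr[1]=2
Ev 13: PC=2 idx=0 pred=T actual=N -> ctr[0]=1
Ev 14: PC=5 idx=1 pred=T actual=T -> ctr[1]=3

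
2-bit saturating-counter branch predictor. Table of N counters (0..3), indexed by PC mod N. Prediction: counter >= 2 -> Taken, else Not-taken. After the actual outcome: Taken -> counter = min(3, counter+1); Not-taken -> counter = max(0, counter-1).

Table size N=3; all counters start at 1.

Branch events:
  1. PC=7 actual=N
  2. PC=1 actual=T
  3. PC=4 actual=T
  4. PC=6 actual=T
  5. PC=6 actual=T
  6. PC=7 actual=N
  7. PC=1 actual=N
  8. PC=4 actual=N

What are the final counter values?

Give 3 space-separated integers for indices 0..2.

Answer: 3 0 1

Derivation:
Ev 1: PC=7 idx=1 pred=N actual=N -> ctr[1]=0
Ev 2: PC=1 idx=1 pred=N actual=T -> ctr[1]=1
Ev 3: PC=4 idx=1 pred=N actual=T -> ctr[1]=2
Ev 4: PC=6 idx=0 pred=N actual=T -> ctr[0]=2
Ev 5: PC=6 idx=0 pred=T actual=T -> ctr[0]=3
Ev 6: PC=7 idx=1 pred=T actual=N -> ctr[1]=1
Ev 7: PC=1 idx=1 pred=N actual=N -> ctr[1]=0
Ev 8: PC=4 idx=1 pred=N actual=N -> ctr[1]=0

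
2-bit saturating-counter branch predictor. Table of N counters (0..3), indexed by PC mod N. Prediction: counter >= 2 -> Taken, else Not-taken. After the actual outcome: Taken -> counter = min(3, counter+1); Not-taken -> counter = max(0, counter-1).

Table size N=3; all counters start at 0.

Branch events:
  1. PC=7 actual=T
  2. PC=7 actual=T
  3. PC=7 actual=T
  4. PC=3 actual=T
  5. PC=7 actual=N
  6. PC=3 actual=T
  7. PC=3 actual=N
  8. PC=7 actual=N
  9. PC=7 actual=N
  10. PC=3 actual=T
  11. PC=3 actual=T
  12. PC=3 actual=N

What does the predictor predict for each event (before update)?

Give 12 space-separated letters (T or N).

Ev 1: PC=7 idx=1 pred=N actual=T -> ctr[1]=1
Ev 2: PC=7 idx=1 pred=N actual=T -> ctr[1]=2
Ev 3: PC=7 idx=1 pred=T actual=T -> ctr[1]=3
Ev 4: PC=3 idx=0 pred=N actual=T -> ctr[0]=1
Ev 5: PC=7 idx=1 pred=T actual=N -> ctr[1]=2
Ev 6: PC=3 idx=0 pred=N actual=T -> ctr[0]=2
Ev 7: PC=3 idx=0 pred=T actual=N -> ctr[0]=1
Ev 8: PC=7 idx=1 pred=T actual=N -> ctr[1]=1
Ev 9: PC=7 idx=1 pred=N actual=N -> ctr[1]=0
Ev 10: PC=3 idx=0 pred=N actual=T -> ctr[0]=2
Ev 11: PC=3 idx=0 pred=T actual=T -> ctr[0]=3
Ev 12: PC=3 idx=0 pred=T actual=N -> ctr[0]=2

Answer: N N T N T N T T N N T T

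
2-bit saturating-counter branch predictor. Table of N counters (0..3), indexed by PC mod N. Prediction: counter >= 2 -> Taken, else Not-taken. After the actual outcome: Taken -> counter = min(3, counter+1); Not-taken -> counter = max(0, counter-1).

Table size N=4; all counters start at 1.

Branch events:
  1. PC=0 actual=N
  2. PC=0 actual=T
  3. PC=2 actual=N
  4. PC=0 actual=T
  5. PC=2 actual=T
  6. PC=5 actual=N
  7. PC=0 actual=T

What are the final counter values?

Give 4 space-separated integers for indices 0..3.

Answer: 3 0 1 1

Derivation:
Ev 1: PC=0 idx=0 pred=N actual=N -> ctr[0]=0
Ev 2: PC=0 idx=0 pred=N actual=T -> ctr[0]=1
Ev 3: PC=2 idx=2 pred=N actual=N -> ctr[2]=0
Ev 4: PC=0 idx=0 pred=N actual=T -> ctr[0]=2
Ev 5: PC=2 idx=2 pred=N actual=T -> ctr[2]=1
Ev 6: PC=5 idx=1 pred=N actual=N -> ctr[1]=0
Ev 7: PC=0 idx=0 pred=T actual=T -> ctr[0]=3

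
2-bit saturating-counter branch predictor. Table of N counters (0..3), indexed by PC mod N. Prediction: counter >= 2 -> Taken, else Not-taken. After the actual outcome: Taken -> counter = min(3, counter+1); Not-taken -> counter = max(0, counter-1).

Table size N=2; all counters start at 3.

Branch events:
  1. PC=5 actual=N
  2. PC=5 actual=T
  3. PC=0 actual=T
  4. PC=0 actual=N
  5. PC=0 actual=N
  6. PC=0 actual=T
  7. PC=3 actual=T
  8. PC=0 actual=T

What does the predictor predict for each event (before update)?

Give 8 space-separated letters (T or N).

Ev 1: PC=5 idx=1 pred=T actual=N -> ctr[1]=2
Ev 2: PC=5 idx=1 pred=T actual=T -> ctr[1]=3
Ev 3: PC=0 idx=0 pred=T actual=T -> ctr[0]=3
Ev 4: PC=0 idx=0 pred=T actual=N -> ctr[0]=2
Ev 5: PC=0 idx=0 pred=T actual=N -> ctr[0]=1
Ev 6: PC=0 idx=0 pred=N actual=T -> ctr[0]=2
Ev 7: PC=3 idx=1 pred=T actual=T -> ctr[1]=3
Ev 8: PC=0 idx=0 pred=T actual=T -> ctr[0]=3

Answer: T T T T T N T T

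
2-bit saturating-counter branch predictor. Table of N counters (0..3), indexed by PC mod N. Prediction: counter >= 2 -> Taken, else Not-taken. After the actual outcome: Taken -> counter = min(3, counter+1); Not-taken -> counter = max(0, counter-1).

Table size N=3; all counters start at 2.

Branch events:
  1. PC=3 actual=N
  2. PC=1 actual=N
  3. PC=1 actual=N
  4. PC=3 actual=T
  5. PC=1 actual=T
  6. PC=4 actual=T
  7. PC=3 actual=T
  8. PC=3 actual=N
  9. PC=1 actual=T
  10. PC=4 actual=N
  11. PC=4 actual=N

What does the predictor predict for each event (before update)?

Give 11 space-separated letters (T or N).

Answer: T T N N N N T T T T T

Derivation:
Ev 1: PC=3 idx=0 pred=T actual=N -> ctr[0]=1
Ev 2: PC=1 idx=1 pred=T actual=N -> ctr[1]=1
Ev 3: PC=1 idx=1 pred=N actual=N -> ctr[1]=0
Ev 4: PC=3 idx=0 pred=N actual=T -> ctr[0]=2
Ev 5: PC=1 idx=1 pred=N actual=T -> ctr[1]=1
Ev 6: PC=4 idx=1 pred=N actual=T -> ctr[1]=2
Ev 7: PC=3 idx=0 pred=T actual=T -> ctr[0]=3
Ev 8: PC=3 idx=0 pred=T actual=N -> ctr[0]=2
Ev 9: PC=1 idx=1 pred=T actual=T -> ctr[1]=3
Ev 10: PC=4 idx=1 pred=T actual=N -> ctr[1]=2
Ev 11: PC=4 idx=1 pred=T actual=N -> ctr[1]=1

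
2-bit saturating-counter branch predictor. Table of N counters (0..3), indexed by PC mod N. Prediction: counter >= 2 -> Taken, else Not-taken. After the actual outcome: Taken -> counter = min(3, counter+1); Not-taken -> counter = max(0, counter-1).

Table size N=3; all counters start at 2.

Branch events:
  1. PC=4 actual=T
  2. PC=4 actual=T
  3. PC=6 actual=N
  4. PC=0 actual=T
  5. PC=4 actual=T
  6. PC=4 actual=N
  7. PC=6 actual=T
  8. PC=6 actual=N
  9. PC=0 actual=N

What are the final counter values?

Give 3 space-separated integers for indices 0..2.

Answer: 1 2 2

Derivation:
Ev 1: PC=4 idx=1 pred=T actual=T -> ctr[1]=3
Ev 2: PC=4 idx=1 pred=T actual=T -> ctr[1]=3
Ev 3: PC=6 idx=0 pred=T actual=N -> ctr[0]=1
Ev 4: PC=0 idx=0 pred=N actual=T -> ctr[0]=2
Ev 5: PC=4 idx=1 pred=T actual=T -> ctr[1]=3
Ev 6: PC=4 idx=1 pred=T actual=N -> ctr[1]=2
Ev 7: PC=6 idx=0 pred=T actual=T -> ctr[0]=3
Ev 8: PC=6 idx=0 pred=T actual=N -> ctr[0]=2
Ev 9: PC=0 idx=0 pred=T actual=N -> ctr[0]=1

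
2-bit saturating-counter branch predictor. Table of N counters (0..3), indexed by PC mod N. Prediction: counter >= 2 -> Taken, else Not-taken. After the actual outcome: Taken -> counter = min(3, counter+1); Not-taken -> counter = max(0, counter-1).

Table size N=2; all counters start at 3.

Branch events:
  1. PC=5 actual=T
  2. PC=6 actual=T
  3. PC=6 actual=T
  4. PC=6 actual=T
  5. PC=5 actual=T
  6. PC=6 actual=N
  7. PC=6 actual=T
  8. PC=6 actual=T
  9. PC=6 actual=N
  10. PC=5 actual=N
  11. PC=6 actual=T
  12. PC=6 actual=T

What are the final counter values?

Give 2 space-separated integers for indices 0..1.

Ev 1: PC=5 idx=1 pred=T actual=T -> ctr[1]=3
Ev 2: PC=6 idx=0 pred=T actual=T -> ctr[0]=3
Ev 3: PC=6 idx=0 pred=T actual=T -> ctr[0]=3
Ev 4: PC=6 idx=0 pred=T actual=T -> ctr[0]=3
Ev 5: PC=5 idx=1 pred=T actual=T -> ctr[1]=3
Ev 6: PC=6 idx=0 pred=T actual=N -> ctr[0]=2
Ev 7: PC=6 idx=0 pred=T actual=T -> ctr[0]=3
Ev 8: PC=6 idx=0 pred=T actual=T -> ctr[0]=3
Ev 9: PC=6 idx=0 pred=T actual=N -> ctr[0]=2
Ev 10: PC=5 idx=1 pred=T actual=N -> ctr[1]=2
Ev 11: PC=6 idx=0 pred=T actual=T -> ctr[0]=3
Ev 12: PC=6 idx=0 pred=T actual=T -> ctr[0]=3

Answer: 3 2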